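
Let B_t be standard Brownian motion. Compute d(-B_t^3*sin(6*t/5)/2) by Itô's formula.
d(-B_t^3*sin(6*t/5)/2) = (-3*B_t*(2*B_t^2*cos(6*t/5) + 5*sin(6*t/5))/10) dt + (-3*B_t^2*sin(6*t/5)/2) dB_t

Itô's formula for f(t, x): d f(t, B_t) = (f_t + (1/2) f_xx) dt + f_x dB_t. Compute partials of f(t, x) = -x^3*sin(6*t/5)/2:
  f_t(t,x)  = -3*x^3*cos(6*t/5)/5
  f_x(t,x)  = -3*x^2*sin(6*t/5)/2
  f_xx(t,x) = -3*x*sin(6*t/5)
Assemble drift = f_t + (1/2) f_xx = -3*x*(2*x^2*cos(6*t/5) + 5*sin(6*t/5))/10 and diffusion = f_x = -3*x^2*sin(6*t/5)/2. Substituting x = B_t:
  d(-B_t^3*sin(6*t/5)/2) = (-3*B_t*(2*B_t^2*cos(6*t/5) + 5*sin(6*t/5))/10) dt + (-3*B_t^2*sin(6*t/5)/2) dB_t.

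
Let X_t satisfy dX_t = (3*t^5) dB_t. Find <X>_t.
<X>_t = 9*t^11/11

For an Itô process dX_t = a(t) dt + b(t) dB_t, the quadratic variation is <X>_t = int_0^t b(s)^2 ds (the drift term does not contribute). Here b(s) = 3*s^5, so
  b(s)^2 = 9*s^10.
Integrating from 0 to t:
  <X>_t = int_0^t (9*s^10) ds = 9*t^11/11.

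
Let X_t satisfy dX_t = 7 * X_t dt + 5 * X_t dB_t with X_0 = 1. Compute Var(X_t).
Var(X_t) = exp(39*t) - exp(14*t)

For GBM dX = mu X dt + sigma X dB with X_0 = x_0, apply Itô to Y = log X: dY = (mu - sigma^2/2) dt + sigma dB, so Y_t = log(x_0) + (mu - sigma^2/2) t + sigma B_t and hence X_t = x_0 * exp((mu - sigma^2/2) t + sigma B_t).
With mu = 7, sigma = 5, x_0 = 1, this gives:
  X_t = 1 * exp((-11/2) * t + (5) * B_t).
Since sigma*B_t ~ Normal(0, sigma^2 t), E[exp(sigma*B_t)] = exp(sigma^2 t / 2); so E[X_t] = x_0 * exp((mu - sigma^2/2) t) * exp(sigma^2 t / 2) = x_0 * exp(mu t) = exp(7*t).
Var(X_t) = E[X_t^2] - (E[X_t])^2 = x_0^2 * exp(2 mu t) * (exp(sigma^2 t) - 1) = exp(39*t) - exp(14*t).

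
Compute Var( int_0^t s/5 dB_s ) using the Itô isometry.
Var = t^3/75

The Itô integral of a deterministic integrand f(s) has mean 0 because each increment f(s) * (B_{s+ds} - B_s) has mean 0. By the Itô isometry:
  Var( int_0^t f(s) dB_s ) = E[ (int_0^t f(s) dB_s)^2 ] = int_0^t f(s)^2 ds.
Here f(s) = s/5, so f(s)^2 = s^2/25. Integrate:
  int_0^t (s^2/25) ds = t^3/75.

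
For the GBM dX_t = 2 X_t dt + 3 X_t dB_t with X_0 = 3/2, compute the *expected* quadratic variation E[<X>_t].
E[<X>_t] = 81*exp(13*t)/52 - 81/52

<X>_t = int_0^t (3 * X_s)^2 ds. Taking expectation inside the integral: E[<X>_t] = 3^2 * int_0^t E[X_s^2] ds. For GBM, E[X_s^2] = x_0^2 * exp((2 mu + sigma^2) s). Integrating:
  E[<X>_t] = 3^2 * (3/2)^2 * (exp((2*2 + 3^2) t) - 1) / (2*2 + 3^2)
           = 3^2 * (3/2)^2 * (exp(13 t) - 1) / 13 = 81*exp(13*t)/52 - 81/52.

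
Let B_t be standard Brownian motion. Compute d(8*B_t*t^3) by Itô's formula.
d(8*B_t*t^3) = (24*B_t*t^2) dt + (8*t^3) dB_t

Itô's formula for f(t, x): d f(t, B_t) = (f_t + (1/2) f_xx) dt + f_x dB_t. Compute partials of f(t, x) = 8*t^3*x:
  f_t(t,x)  = 24*t^2*x
  f_x(t,x)  = 8*t^3
  f_xx(t,x) = 0
Assemble drift = f_t + (1/2) f_xx = 24*t^2*x and diffusion = f_x = 8*t^3. Substituting x = B_t:
  d(8*B_t*t^3) = (24*B_t*t^2) dt + (8*t^3) dB_t.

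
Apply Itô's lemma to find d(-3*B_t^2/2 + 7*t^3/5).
d(-3*B_t^2/2 + 7*t^3/5) = (21*t^2/5 - 3/2) dt + (-3*B_t) dB_t

Itô's formula for f(t, x): d f(t, B_t) = (f_t + (1/2) f_xx) dt + f_x dB_t. Compute partials of f(t, x) = 7*t^3/5 - 3*x^2/2:
  f_t(t,x)  = 21*t^2/5
  f_x(t,x)  = -3*x
  f_xx(t,x) = -3
Assemble drift = f_t + (1/2) f_xx = 21*t^2/5 - 3/2 and diffusion = f_x = -3*x. Substituting x = B_t:
  d(-3*B_t^2/2 + 7*t^3/5) = (21*t^2/5 - 3/2) dt + (-3*B_t) dB_t.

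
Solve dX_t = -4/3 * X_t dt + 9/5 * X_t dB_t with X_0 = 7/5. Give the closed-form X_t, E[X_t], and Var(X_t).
X_t = 7/5 * exp((-443/150) t + (9/5) B_t); E[X_t] = 7*exp(-4*t/3)/5; Var(X_t) = (49*exp(81*t/25) - 49)*exp(-8*t/3)/25

For GBM dX = mu X dt + sigma X dB with X_0 = x_0, apply Itô to Y = log X: dY = (mu - sigma^2/2) dt + sigma dB, so Y_t = log(x_0) + (mu - sigma^2/2) t + sigma B_t and hence X_t = x_0 * exp((mu - sigma^2/2) t + sigma B_t).
With mu = -4/3, sigma = 9/5, x_0 = 7/5, this gives:
  X_t = 7/5 * exp((-443/150) * t + (9/5) * B_t).
Since sigma*B_t ~ Normal(0, sigma^2 t), E[exp(sigma*B_t)] = exp(sigma^2 t / 2); so E[X_t] = x_0 * exp((mu - sigma^2/2) t) * exp(sigma^2 t / 2) = x_0 * exp(mu t) = 7*exp(-4*t/3)/5.
Var(X_t) = E[X_t^2] - (E[X_t])^2 = x_0^2 * exp(2 mu t) * (exp(sigma^2 t) - 1) = (49*exp(81*t/25) - 49)*exp(-8*t/3)/25.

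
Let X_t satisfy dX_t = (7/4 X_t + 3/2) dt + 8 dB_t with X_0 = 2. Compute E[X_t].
E[X_t] = 20*exp(7*t/4)/7 - 6/7

Taking expectations and using E[dB_t] = 0, the mean m(t) = E[X_t] satisfies the ODE m'(t) = a m(t) + b with m(0) = x_0. With a = 7/4, b = 3/2, x_0 = 2, the solution is
  m(t) = x_0 * exp(a t) + (b/a) * (exp(a t) - 1)
       = 2 * exp((7/4) t) + ((3/2)/(7/4)) * (exp((7/4) t) - 1)
       = 20*exp(7*t/4)/7 - 6/7.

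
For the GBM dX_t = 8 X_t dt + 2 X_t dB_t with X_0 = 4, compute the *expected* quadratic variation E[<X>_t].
E[<X>_t] = 16*exp(20*t)/5 - 16/5

<X>_t = int_0^t (2 * X_s)^2 ds. Taking expectation inside the integral: E[<X>_t] = 2^2 * int_0^t E[X_s^2] ds. For GBM, E[X_s^2] = x_0^2 * exp((2 mu + sigma^2) s). Integrating:
  E[<X>_t] = 2^2 * 4^2 * (exp((2*8 + 2^2) t) - 1) / (2*8 + 2^2)
           = 2^2 * 4^2 * (exp(20 t) - 1) / 20 = 16*exp(20*t)/5 - 16/5.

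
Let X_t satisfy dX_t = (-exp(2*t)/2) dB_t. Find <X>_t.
<X>_t = exp(4*t)/16 - 1/16

For an Itô process dX_t = a(t) dt + b(t) dB_t, the quadratic variation is <X>_t = int_0^t b(s)^2 ds (the drift term does not contribute). Here b(s) = -exp(2*s)/2, so
  b(s)^2 = exp(4*s)/4.
Integrating from 0 to t:
  <X>_t = int_0^t (exp(4*s)/4) ds = exp(4*t)/16 - 1/16.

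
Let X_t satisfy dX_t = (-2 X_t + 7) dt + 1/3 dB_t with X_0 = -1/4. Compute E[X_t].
E[X_t] = 7/2 - 15*exp(-2*t)/4

Taking expectations and using E[dB_t] = 0, the mean m(t) = E[X_t] satisfies the ODE m'(t) = a m(t) + b with m(0) = x_0. With a = -2, b = 7, x_0 = -1/4, the solution is
  m(t) = x_0 * exp(a t) + (b/a) * (exp(a t) - 1)
       = (-1/4) * exp((-2) t) + (7/(-2)) * (exp((-2) t) - 1)
       = 7/2 - 15*exp(-2*t)/4.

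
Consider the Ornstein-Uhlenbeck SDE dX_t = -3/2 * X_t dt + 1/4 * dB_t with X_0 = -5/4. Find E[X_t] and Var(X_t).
E[X_t] = -5*exp(-3*t/2)/4; Var(X_t) = 1/48 - exp(-3*t)/48

The OU SDE dX = -theta X dt + sigma dB admits the integrating factor exp(theta t): d(exp(theta t) X_t) = sigma exp(theta t) dB_t. Integrating from 0 to t:
  X_t = x_0 * exp(-theta t) + sigma * int_0^t exp(-theta (t-s)) dB_s.
The Itô integral has mean 0 and (by the Itô isometry) variance sigma^2 * int_0^t exp(-2 theta (t - s)) ds = sigma^2 * (1 - exp(-2 theta t)) / (2 theta).
With theta = 3/2, sigma = 1/4, x_0 = -5/4:
  E[X_t] = -5/4 * exp(-3/2 t) = -5*exp(-3*t/2)/4
  Var(X_t) = (1/4)^2 * (1 - exp(-2*3/2 t)) / (2 * 3/2) = 1/48 - exp(-3*t)/48.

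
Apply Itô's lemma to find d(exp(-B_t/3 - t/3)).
d(exp(-B_t/3 - t/3)) = (-5*exp(-B_t/3 - t/3)/18) dt + (-exp(-B_t/3 - t/3)/3) dB_t

Itô's formula for f(t, x): d f(t, B_t) = (f_t + (1/2) f_xx) dt + f_x dB_t. Compute partials of f(t, x) = exp(-t/3 - x/3):
  f_t(t,x)  = -exp(-t/3 - x/3)/3
  f_x(t,x)  = -exp(-t/3 - x/3)/3
  f_xx(t,x) = exp(-t/3 - x/3)/9
Assemble drift = f_t + (1/2) f_xx = -5*exp(-t/3 - x/3)/18 and diffusion = f_x = -exp(-t/3 - x/3)/3. Substituting x = B_t:
  d(exp(-B_t/3 - t/3)) = (-5*exp(-B_t/3 - t/3)/18) dt + (-exp(-B_t/3 - t/3)/3) dB_t.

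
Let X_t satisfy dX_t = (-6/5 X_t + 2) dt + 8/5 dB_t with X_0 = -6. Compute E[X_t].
E[X_t] = 5/3 - 23*exp(-6*t/5)/3

Taking expectations and using E[dB_t] = 0, the mean m(t) = E[X_t] satisfies the ODE m'(t) = a m(t) + b with m(0) = x_0. With a = -6/5, b = 2, x_0 = -6, the solution is
  m(t) = x_0 * exp(a t) + (b/a) * (exp(a t) - 1)
       = (-6) * exp((-6/5) t) + (2/(-6/5)) * (exp((-6/5) t) - 1)
       = 5/3 - 23*exp(-6*t/5)/3.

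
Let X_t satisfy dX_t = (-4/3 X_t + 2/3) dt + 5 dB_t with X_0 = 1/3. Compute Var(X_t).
Var(X_t) = 75/8 - 75*exp(-8*t/3)/8

The variance V(t) = Var(X_t) satisfies V'(t) = 2 a V(t) + c^2 with V(0) = 0 (drift coefficient is linear in X, diffusion is constant). With a = -4/3, c = 5, the solution is
  V(t) = (c^2 / (2 a)) * (exp(2 a t) - 1)
       = (5^2 / (2*(-4/3))) * (exp((-8/3) t) - 1)
       = 75/8 - 75*exp(-8*t/3)/8.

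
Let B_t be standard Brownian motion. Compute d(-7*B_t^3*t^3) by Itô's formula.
d(-7*B_t^3*t^3) = (21*B_t*t^2*(-B_t^2 - t)) dt + (-21*B_t^2*t^3) dB_t

Itô's formula for f(t, x): d f(t, B_t) = (f_t + (1/2) f_xx) dt + f_x dB_t. Compute partials of f(t, x) = -7*t^3*x^3:
  f_t(t,x)  = -21*t^2*x^3
  f_x(t,x)  = -21*t^3*x^2
  f_xx(t,x) = -42*t^3*x
Assemble drift = f_t + (1/2) f_xx = 21*t^2*x*(-t - x^2) and diffusion = f_x = -21*t^3*x^2. Substituting x = B_t:
  d(-7*B_t^3*t^3) = (21*B_t*t^2*(-B_t^2 - t)) dt + (-21*B_t^2*t^3) dB_t.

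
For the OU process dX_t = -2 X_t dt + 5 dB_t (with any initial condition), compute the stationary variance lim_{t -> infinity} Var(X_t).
lim Var(X_t) = 25/4

The OU SDE dX = -theta X dt + sigma dB admits the integrating factor exp(theta t): d(exp(theta t) X_t) = sigma exp(theta t) dB_t. Integrating from 0 to t gives X_t = x_0 * exp(-theta t) + sigma * int_0^t exp(-theta (t-s)) dB_s for any initial x_0. The Itô integral has variance (by the Itô isometry) sigma^2 * int_0^t exp(-2 theta (t - s)) ds = sigma^2 * (1 - exp(-2 theta t)) / (2 theta), independent of x_0.
With theta = 2, sigma = 5:
  Var(X_t) = (5)^2 * (1 - exp(-2*2 t)) / (2 * 2) = 25/4 - 25*exp(-4*t)/4.
As t -> infinity, exp(-2*2 t) -> 0, so the stationary variance is sigma^2 / (2 theta) = 25/4.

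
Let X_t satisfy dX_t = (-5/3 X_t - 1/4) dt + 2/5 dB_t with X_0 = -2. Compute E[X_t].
E[X_t] = -3/20 - 37*exp(-5*t/3)/20

Taking expectations and using E[dB_t] = 0, the mean m(t) = E[X_t] satisfies the ODE m'(t) = a m(t) + b with m(0) = x_0. With a = -5/3, b = -1/4, x_0 = -2, the solution is
  m(t) = x_0 * exp(a t) + (b/a) * (exp(a t) - 1)
       = (-2) * exp((-5/3) t) + ((-1/4)/(-5/3)) * (exp((-5/3) t) - 1)
       = -3/20 - 37*exp(-5*t/3)/20.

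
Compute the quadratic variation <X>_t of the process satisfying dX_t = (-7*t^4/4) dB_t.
<X>_t = 49*t^9/144

For an Itô process dX_t = a(t) dt + b(t) dB_t, the quadratic variation is <X>_t = int_0^t b(s)^2 ds (the drift term does not contribute). Here b(s) = -7*s^4/4, so
  b(s)^2 = 49*s^8/16.
Integrating from 0 to t:
  <X>_t = int_0^t (49*s^8/16) ds = 49*t^9/144.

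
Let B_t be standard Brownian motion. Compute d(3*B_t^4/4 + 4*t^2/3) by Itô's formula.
d(3*B_t^4/4 + 4*t^2/3) = (9*B_t^2/2 + 8*t/3) dt + (3*B_t^3) dB_t

Itô's formula for f(t, x): d f(t, B_t) = (f_t + (1/2) f_xx) dt + f_x dB_t. Compute partials of f(t, x) = 4*t^2/3 + 3*x^4/4:
  f_t(t,x)  = 8*t/3
  f_x(t,x)  = 3*x^3
  f_xx(t,x) = 9*x^2
Assemble drift = f_t + (1/2) f_xx = 8*t/3 + 9*x^2/2 and diffusion = f_x = 3*x^3. Substituting x = B_t:
  d(3*B_t^4/4 + 4*t^2/3) = (9*B_t^2/2 + 8*t/3) dt + (3*B_t^3) dB_t.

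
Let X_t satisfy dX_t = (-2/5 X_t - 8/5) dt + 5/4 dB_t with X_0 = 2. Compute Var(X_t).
Var(X_t) = 125/64 - 125*exp(-4*t/5)/64

The variance V(t) = Var(X_t) satisfies V'(t) = 2 a V(t) + c^2 with V(0) = 0 (drift coefficient is linear in X, diffusion is constant). With a = -2/5, c = 5/4, the solution is
  V(t) = (c^2 / (2 a)) * (exp(2 a t) - 1)
       = ((5/4)^2 / (2*(-2/5))) * (exp((-4/5) t) - 1)
       = 125/64 - 125*exp(-4*t/5)/64.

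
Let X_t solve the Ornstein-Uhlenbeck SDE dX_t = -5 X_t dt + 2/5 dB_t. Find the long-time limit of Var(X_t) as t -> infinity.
lim Var(X_t) = 2/125

The OU SDE dX = -theta X dt + sigma dB admits the integrating factor exp(theta t): d(exp(theta t) X_t) = sigma exp(theta t) dB_t. Integrating from 0 to t gives X_t = x_0 * exp(-theta t) + sigma * int_0^t exp(-theta (t-s)) dB_s for any initial x_0. The Itô integral has variance (by the Itô isometry) sigma^2 * int_0^t exp(-2 theta (t - s)) ds = sigma^2 * (1 - exp(-2 theta t)) / (2 theta), independent of x_0.
With theta = 5, sigma = 2/5:
  Var(X_t) = (2/5)^2 * (1 - exp(-2*5 t)) / (2 * 5) = 2/125 - 2*exp(-10*t)/125.
As t -> infinity, exp(-2*5 t) -> 0, so the stationary variance is sigma^2 / (2 theta) = 2/125.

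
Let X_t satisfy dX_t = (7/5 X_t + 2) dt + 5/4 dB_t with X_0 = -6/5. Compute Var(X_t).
Var(X_t) = 125*exp(14*t/5)/224 - 125/224

The variance V(t) = Var(X_t) satisfies V'(t) = 2 a V(t) + c^2 with V(0) = 0 (drift coefficient is linear in X, diffusion is constant). With a = 7/5, c = 5/4, the solution is
  V(t) = (c^2 / (2 a)) * (exp(2 a t) - 1)
       = ((5/4)^2 / (2*(7/5))) * (exp((14/5) t) - 1)
       = 125*exp(14*t/5)/224 - 125/224.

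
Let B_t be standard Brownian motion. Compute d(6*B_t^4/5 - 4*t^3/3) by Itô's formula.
d(6*B_t^4/5 - 4*t^3/3) = (36*B_t^2/5 - 4*t^2) dt + (24*B_t^3/5) dB_t

Itô's formula for f(t, x): d f(t, B_t) = (f_t + (1/2) f_xx) dt + f_x dB_t. Compute partials of f(t, x) = -4*t^3/3 + 6*x^4/5:
  f_t(t,x)  = -4*t^2
  f_x(t,x)  = 24*x^3/5
  f_xx(t,x) = 72*x^2/5
Assemble drift = f_t + (1/2) f_xx = -4*t^2 + 36*x^2/5 and diffusion = f_x = 24*x^3/5. Substituting x = B_t:
  d(6*B_t^4/5 - 4*t^3/3) = (36*B_t^2/5 - 4*t^2) dt + (24*B_t^3/5) dB_t.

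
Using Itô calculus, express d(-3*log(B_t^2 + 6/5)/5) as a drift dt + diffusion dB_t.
d(-3*log(B_t^2 + 6/5)/5) = (3*(5*B_t^2 - 6)/(5*B_t^2 + 6)^2) dt + (-6*B_t/(5*B_t^2 + 6)) dB_t

Itô's formula for f(B_t) gives d f(B_t) = f'(B_t) dB_t + (1/2) f''(B_t) dt. Compute derivatives of f(x) = -3*log(x^2 + 6/5)/5:
  f'(x)  = -6*x/(5*x^2 + 6)
  f''(x) = 6*(5*x^2 - 6)/(5*x^2 + 6)^2
Substitute x = B_t and multiply the f'' term by 1/2:
  drift     = (1/2) * (6*(5*x^2 - 6)/(5*x^2 + 6)^2) evaluated at B_t = 3*(5*B_t^2 - 6)/(5*B_t^2 + 6)^2
  diffusion = (-6*x/(5*x^2 + 6)) evaluated at B_t = -6*B_t/(5*B_t^2 + 6)
Therefore d(-3*log(B_t^2 + 6/5)/5) = (3*(5*B_t^2 - 6)/(5*B_t^2 + 6)^2) dt + (-6*B_t/(5*B_t^2 + 6)) dB_t.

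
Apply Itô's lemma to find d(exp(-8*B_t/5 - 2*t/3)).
d(exp(-8*B_t/5 - 2*t/3)) = (46*exp(-8*B_t/5 - 2*t/3)/75) dt + (-8*exp(-8*B_t/5 - 2*t/3)/5) dB_t

Itô's formula for f(t, x): d f(t, B_t) = (f_t + (1/2) f_xx) dt + f_x dB_t. Compute partials of f(t, x) = exp(-2*t/3 - 8*x/5):
  f_t(t,x)  = -2*exp(-2*t/3 - 8*x/5)/3
  f_x(t,x)  = -8*exp(-2*t/3 - 8*x/5)/5
  f_xx(t,x) = 64*exp(-2*t/3 - 8*x/5)/25
Assemble drift = f_t + (1/2) f_xx = 46*exp(-2*t/3 - 8*x/5)/75 and diffusion = f_x = -8*exp(-2*t/3 - 8*x/5)/5. Substituting x = B_t:
  d(exp(-8*B_t/5 - 2*t/3)) = (46*exp(-8*B_t/5 - 2*t/3)/75) dt + (-8*exp(-8*B_t/5 - 2*t/3)/5) dB_t.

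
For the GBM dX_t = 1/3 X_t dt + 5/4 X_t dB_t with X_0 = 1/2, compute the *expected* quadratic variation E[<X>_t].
E[<X>_t] = 75*exp(107*t/48)/428 - 75/428

<X>_t = int_0^t ((5/4) * X_s)^2 ds. Taking expectation inside the integral: E[<X>_t] = (5/4)^2 * int_0^t E[X_s^2] ds. For GBM, E[X_s^2] = x_0^2 * exp((2 mu + sigma^2) s). Integrating:
  E[<X>_t] = (5/4)^2 * (1/2)^2 * (exp((2*(1/3) + (5/4)^2) t) - 1) / (2*(1/3) + (5/4)^2)
           = (5/4)^2 * (1/2)^2 * (exp((107/48) t) - 1) / (107/48) = 75*exp(107*t/48)/428 - 75/428.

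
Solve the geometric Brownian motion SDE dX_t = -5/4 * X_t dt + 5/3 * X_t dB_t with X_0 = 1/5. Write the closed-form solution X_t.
X_t = 1/5 * exp((-95/36) * t + (5/3) * B_t)

For GBM dX = mu X dt + sigma X dB with X_0 = x_0, apply Itô to Y = log X: dY = (mu - sigma^2/2) dt + sigma dB, so Y_t = log(x_0) + (mu - sigma^2/2) t + sigma B_t and hence X_t = x_0 * exp((mu - sigma^2/2) t + sigma B_t).
With mu = -5/4, sigma = 5/3, x_0 = 1/5, this gives:
  X_t = 1/5 * exp((-95/36) * t + (5/3) * B_t).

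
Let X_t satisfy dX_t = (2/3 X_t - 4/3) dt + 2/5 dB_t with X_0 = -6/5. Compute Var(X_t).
Var(X_t) = 3*exp(4*t/3)/25 - 3/25

The variance V(t) = Var(X_t) satisfies V'(t) = 2 a V(t) + c^2 with V(0) = 0 (drift coefficient is linear in X, diffusion is constant). With a = 2/3, c = 2/5, the solution is
  V(t) = (c^2 / (2 a)) * (exp(2 a t) - 1)
       = ((2/5)^2 / (2*(2/3))) * (exp((4/3) t) - 1)
       = 3*exp(4*t/3)/25 - 3/25.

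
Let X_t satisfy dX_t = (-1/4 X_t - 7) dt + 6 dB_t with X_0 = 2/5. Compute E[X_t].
E[X_t] = -28 + 142*exp(-t/4)/5

Taking expectations and using E[dB_t] = 0, the mean m(t) = E[X_t] satisfies the ODE m'(t) = a m(t) + b with m(0) = x_0. With a = -1/4, b = -7, x_0 = 2/5, the solution is
  m(t) = x_0 * exp(a t) + (b/a) * (exp(a t) - 1)
       = (2/5) * exp((-1/4) t) + ((-7)/(-1/4)) * (exp((-1/4) t) - 1)
       = -28 + 142*exp(-t/4)/5.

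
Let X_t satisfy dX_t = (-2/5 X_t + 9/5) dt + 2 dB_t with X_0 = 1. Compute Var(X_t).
Var(X_t) = 5 - 5*exp(-4*t/5)

The variance V(t) = Var(X_t) satisfies V'(t) = 2 a V(t) + c^2 with V(0) = 0 (drift coefficient is linear in X, diffusion is constant). With a = -2/5, c = 2, the solution is
  V(t) = (c^2 / (2 a)) * (exp(2 a t) - 1)
       = (2^2 / (2*(-2/5))) * (exp((-4/5) t) - 1)
       = 5 - 5*exp(-4*t/5).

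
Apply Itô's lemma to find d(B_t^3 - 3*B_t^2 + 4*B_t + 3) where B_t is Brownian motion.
d(B_t^3 - 3*B_t^2 + 4*B_t + 3) = (3*B_t - 3) dt + (3*B_t^2 - 6*B_t + 4) dB_t

Itô's formula for f(B_t) gives d f(B_t) = f'(B_t) dB_t + (1/2) f''(B_t) dt. Compute derivatives of f(x) = x^3 - 3*x^2 + 4*x + 3:
  f'(x)  = 3*x^2 - 6*x + 4
  f''(x) = 6*x - 6
Substitute x = B_t and multiply the f'' term by 1/2:
  drift     = (1/2) * (6*x - 6) evaluated at B_t = 3*B_t - 3
  diffusion = (3*x^2 - 6*x + 4) evaluated at B_t = 3*B_t^2 - 6*B_t + 4
Therefore d(B_t^3 - 3*B_t^2 + 4*B_t + 3) = (3*B_t - 3) dt + (3*B_t^2 - 6*B_t + 4) dB_t.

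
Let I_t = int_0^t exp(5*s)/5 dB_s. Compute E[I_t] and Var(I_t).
E[I_t] = 0; Var(I_t) = exp(10*t)/250 - 1/250

The Itô integral of a deterministic integrand f(s) has mean 0 because each increment f(s) * (B_{s+ds} - B_s) has mean 0. By the Itô isometry:
  Var( int_0^t f(s) dB_s ) = E[ (int_0^t f(s) dB_s)^2 ] = int_0^t f(s)^2 ds.
Here f(s) = exp(5*s)/5, so f(s)^2 = exp(10*s)/25. Integrate:
  int_0^t (exp(10*s)/25) ds = exp(10*t)/250 - 1/250.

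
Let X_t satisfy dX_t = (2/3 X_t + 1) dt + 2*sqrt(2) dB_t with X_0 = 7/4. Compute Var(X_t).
Var(X_t) = 6*exp(4*t/3) - 6

The variance V(t) = Var(X_t) satisfies V'(t) = 2 a V(t) + c^2 with V(0) = 0 (drift coefficient is linear in X, diffusion is constant). With a = 2/3, c = 2*sqrt(2), the solution is
  V(t) = (c^2 / (2 a)) * (exp(2 a t) - 1)
       = ((2*sqrt(2))^2 / (2*(2/3))) * (exp((4/3) t) - 1)
       = 6*exp(4*t/3) - 6.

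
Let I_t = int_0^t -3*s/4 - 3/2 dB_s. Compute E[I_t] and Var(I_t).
E[I_t] = 0; Var(I_t) = 3*t*(t^2 + 6*t + 12)/16

The Itô integral of a deterministic integrand f(s) has mean 0 because each increment f(s) * (B_{s+ds} - B_s) has mean 0. By the Itô isometry:
  Var( int_0^t f(s) dB_s ) = E[ (int_0^t f(s) dB_s)^2 ] = int_0^t f(s)^2 ds.
Here f(s) = -3*s/4 - 3/2, so f(s)^2 = 9*(s + 2)^2/16. Integrate:
  int_0^t (9*(s + 2)^2/16) ds = 3*t*(t^2 + 6*t + 12)/16.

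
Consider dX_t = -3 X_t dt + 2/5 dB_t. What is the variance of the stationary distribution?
lim Var(X_t) = 2/75

The OU SDE dX = -theta X dt + sigma dB admits the integrating factor exp(theta t): d(exp(theta t) X_t) = sigma exp(theta t) dB_t. Integrating from 0 to t gives X_t = x_0 * exp(-theta t) + sigma * int_0^t exp(-theta (t-s)) dB_s for any initial x_0. The Itô integral has variance (by the Itô isometry) sigma^2 * int_0^t exp(-2 theta (t - s)) ds = sigma^2 * (1 - exp(-2 theta t)) / (2 theta), independent of x_0.
With theta = 3, sigma = 2/5:
  Var(X_t) = (2/5)^2 * (1 - exp(-2*3 t)) / (2 * 3) = 2/75 - 2*exp(-6*t)/75.
As t -> infinity, exp(-2*3 t) -> 0, so the stationary variance is sigma^2 / (2 theta) = 2/75.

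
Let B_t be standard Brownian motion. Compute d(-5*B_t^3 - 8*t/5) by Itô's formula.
d(-5*B_t^3 - 8*t/5) = (-15*B_t - 8/5) dt + (-15*B_t^2) dB_t

Itô's formula for f(t, x): d f(t, B_t) = (f_t + (1/2) f_xx) dt + f_x dB_t. Compute partials of f(t, x) = -8*t/5 - 5*x^3:
  f_t(t,x)  = -8/5
  f_x(t,x)  = -15*x^2
  f_xx(t,x) = -30*x
Assemble drift = f_t + (1/2) f_xx = -15*x - 8/5 and diffusion = f_x = -15*x^2. Substituting x = B_t:
  d(-5*B_t^3 - 8*t/5) = (-15*B_t - 8/5) dt + (-15*B_t^2) dB_t.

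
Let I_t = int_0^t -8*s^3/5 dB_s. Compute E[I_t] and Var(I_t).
E[I_t] = 0; Var(I_t) = 64*t^7/175

The Itô integral of a deterministic integrand f(s) has mean 0 because each increment f(s) * (B_{s+ds} - B_s) has mean 0. By the Itô isometry:
  Var( int_0^t f(s) dB_s ) = E[ (int_0^t f(s) dB_s)^2 ] = int_0^t f(s)^2 ds.
Here f(s) = -8*s^3/5, so f(s)^2 = 64*s^6/25. Integrate:
  int_0^t (64*s^6/25) ds = 64*t^7/175.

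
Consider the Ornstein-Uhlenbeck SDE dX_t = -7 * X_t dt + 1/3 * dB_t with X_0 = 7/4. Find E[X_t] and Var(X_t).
E[X_t] = 7*exp(-7*t)/4; Var(X_t) = 1/126 - exp(-14*t)/126

The OU SDE dX = -theta X dt + sigma dB admits the integrating factor exp(theta t): d(exp(theta t) X_t) = sigma exp(theta t) dB_t. Integrating from 0 to t:
  X_t = x_0 * exp(-theta t) + sigma * int_0^t exp(-theta (t-s)) dB_s.
The Itô integral has mean 0 and (by the Itô isometry) variance sigma^2 * int_0^t exp(-2 theta (t - s)) ds = sigma^2 * (1 - exp(-2 theta t)) / (2 theta).
With theta = 7, sigma = 1/3, x_0 = 7/4:
  E[X_t] = 7/4 * exp(-7 t) = 7*exp(-7*t)/4
  Var(X_t) = (1/3)^2 * (1 - exp(-2*7 t)) / (2 * 7) = 1/126 - exp(-14*t)/126.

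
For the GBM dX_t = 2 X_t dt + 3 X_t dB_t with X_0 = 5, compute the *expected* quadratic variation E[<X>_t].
E[<X>_t] = 225*exp(13*t)/13 - 225/13

<X>_t = int_0^t (3 * X_s)^2 ds. Taking expectation inside the integral: E[<X>_t] = 3^2 * int_0^t E[X_s^2] ds. For GBM, E[X_s^2] = x_0^2 * exp((2 mu + sigma^2) s). Integrating:
  E[<X>_t] = 3^2 * 5^2 * (exp((2*2 + 3^2) t) - 1) / (2*2 + 3^2)
           = 3^2 * 5^2 * (exp(13 t) - 1) / 13 = 225*exp(13*t)/13 - 225/13.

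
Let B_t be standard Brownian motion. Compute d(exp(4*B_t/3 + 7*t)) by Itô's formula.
d(exp(4*B_t/3 + 7*t)) = (71*exp(4*B_t/3 + 7*t)/9) dt + (4*exp(4*B_t/3 + 7*t)/3) dB_t

Itô's formula for f(t, x): d f(t, B_t) = (f_t + (1/2) f_xx) dt + f_x dB_t. Compute partials of f(t, x) = exp(7*t + 4*x/3):
  f_t(t,x)  = 7*exp(7*t + 4*x/3)
  f_x(t,x)  = 4*exp(7*t + 4*x/3)/3
  f_xx(t,x) = 16*exp(7*t + 4*x/3)/9
Assemble drift = f_t + (1/2) f_xx = 71*exp(7*t + 4*x/3)/9 and diffusion = f_x = 4*exp(7*t + 4*x/3)/3. Substituting x = B_t:
  d(exp(4*B_t/3 + 7*t)) = (71*exp(4*B_t/3 + 7*t)/9) dt + (4*exp(4*B_t/3 + 7*t)/3) dB_t.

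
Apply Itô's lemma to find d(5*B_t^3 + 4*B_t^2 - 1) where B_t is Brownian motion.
d(5*B_t^3 + 4*B_t^2 - 1) = (15*B_t + 4) dt + (B_t*(15*B_t + 8)) dB_t

Itô's formula for f(B_t) gives d f(B_t) = f'(B_t) dB_t + (1/2) f''(B_t) dt. Compute derivatives of f(x) = 5*x^3 + 4*x^2 - 1:
  f'(x)  = x*(15*x + 8)
  f''(x) = 30*x + 8
Substitute x = B_t and multiply the f'' term by 1/2:
  drift     = (1/2) * (30*x + 8) evaluated at B_t = 15*B_t + 4
  diffusion = (x*(15*x + 8)) evaluated at B_t = B_t*(15*B_t + 8)
Therefore d(5*B_t^3 + 4*B_t^2 - 1) = (15*B_t + 4) dt + (B_t*(15*B_t + 8)) dB_t.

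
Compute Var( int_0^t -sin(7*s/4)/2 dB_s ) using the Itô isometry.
Var = t/8 - sin(7*t/2)/28

The Itô integral of a deterministic integrand f(s) has mean 0 because each increment f(s) * (B_{s+ds} - B_s) has mean 0. By the Itô isometry:
  Var( int_0^t f(s) dB_s ) = E[ (int_0^t f(s) dB_s)^2 ] = int_0^t f(s)^2 ds.
Here f(s) = -sin(7*s/4)/2, so f(s)^2 = sin(7*s/4)^2/4. Integrate:
  int_0^t (sin(7*s/4)^2/4) ds = t/8 - sin(7*t/2)/28.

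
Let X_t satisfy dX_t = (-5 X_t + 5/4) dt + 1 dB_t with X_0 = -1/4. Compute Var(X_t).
Var(X_t) = 1/10 - exp(-10*t)/10

The variance V(t) = Var(X_t) satisfies V'(t) = 2 a V(t) + c^2 with V(0) = 0 (drift coefficient is linear in X, diffusion is constant). With a = -5, c = 1, the solution is
  V(t) = (c^2 / (2 a)) * (exp(2 a t) - 1)
       = (1^2 / (2*(-5))) * (exp((-10) t) - 1)
       = 1/10 - exp(-10*t)/10.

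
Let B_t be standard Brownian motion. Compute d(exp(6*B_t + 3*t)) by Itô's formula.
d(exp(6*B_t + 3*t)) = (21*exp(6*B_t + 3*t)) dt + (6*exp(6*B_t + 3*t)) dB_t

Itô's formula for f(t, x): d f(t, B_t) = (f_t + (1/2) f_xx) dt + f_x dB_t. Compute partials of f(t, x) = exp(3*t + 6*x):
  f_t(t,x)  = 3*exp(3*t + 6*x)
  f_x(t,x)  = 6*exp(3*t + 6*x)
  f_xx(t,x) = 36*exp(3*t + 6*x)
Assemble drift = f_t + (1/2) f_xx = 21*exp(3*t + 6*x) and diffusion = f_x = 6*exp(3*t + 6*x). Substituting x = B_t:
  d(exp(6*B_t + 3*t)) = (21*exp(6*B_t + 3*t)) dt + (6*exp(6*B_t + 3*t)) dB_t.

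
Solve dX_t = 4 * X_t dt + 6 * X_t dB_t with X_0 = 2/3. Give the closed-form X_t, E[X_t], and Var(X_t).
X_t = 2/3 * exp((-14) t + (6) B_t); E[X_t] = 2*exp(4*t)/3; Var(X_t) = 4*(exp(36*t) - 1)*exp(8*t)/9

For GBM dX = mu X dt + sigma X dB with X_0 = x_0, apply Itô to Y = log X: dY = (mu - sigma^2/2) dt + sigma dB, so Y_t = log(x_0) + (mu - sigma^2/2) t + sigma B_t and hence X_t = x_0 * exp((mu - sigma^2/2) t + sigma B_t).
With mu = 4, sigma = 6, x_0 = 2/3, this gives:
  X_t = 2/3 * exp((-14) * t + (6) * B_t).
Since sigma*B_t ~ Normal(0, sigma^2 t), E[exp(sigma*B_t)] = exp(sigma^2 t / 2); so E[X_t] = x_0 * exp((mu - sigma^2/2) t) * exp(sigma^2 t / 2) = x_0 * exp(mu t) = 2*exp(4*t)/3.
Var(X_t) = E[X_t^2] - (E[X_t])^2 = x_0^2 * exp(2 mu t) * (exp(sigma^2 t) - 1) = 4*(exp(36*t) - 1)*exp(8*t)/9.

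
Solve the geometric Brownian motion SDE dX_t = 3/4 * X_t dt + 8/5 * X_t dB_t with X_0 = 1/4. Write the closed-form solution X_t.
X_t = 1/4 * exp((-53/100) * t + (8/5) * B_t)

For GBM dX = mu X dt + sigma X dB with X_0 = x_0, apply Itô to Y = log X: dY = (mu - sigma^2/2) dt + sigma dB, so Y_t = log(x_0) + (mu - sigma^2/2) t + sigma B_t and hence X_t = x_0 * exp((mu - sigma^2/2) t + sigma B_t).
With mu = 3/4, sigma = 8/5, x_0 = 1/4, this gives:
  X_t = 1/4 * exp((-53/100) * t + (8/5) * B_t).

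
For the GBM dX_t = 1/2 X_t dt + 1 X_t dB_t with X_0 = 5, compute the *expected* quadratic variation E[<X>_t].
E[<X>_t] = 25*exp(2*t)/2 - 25/2

<X>_t = int_0^t (1 * X_s)^2 ds. Taking expectation inside the integral: E[<X>_t] = 1^2 * int_0^t E[X_s^2] ds. For GBM, E[X_s^2] = x_0^2 * exp((2 mu + sigma^2) s). Integrating:
  E[<X>_t] = 1^2 * 5^2 * (exp((2*(1/2) + 1^2) t) - 1) / (2*(1/2) + 1^2)
           = 1^2 * 5^2 * (exp(2 t) - 1) / 2 = 25*exp(2*t)/2 - 25/2.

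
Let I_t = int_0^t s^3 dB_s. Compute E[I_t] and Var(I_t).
E[I_t] = 0; Var(I_t) = t^7/7

The Itô integral of a deterministic integrand f(s) has mean 0 because each increment f(s) * (B_{s+ds} - B_s) has mean 0. By the Itô isometry:
  Var( int_0^t f(s) dB_s ) = E[ (int_0^t f(s) dB_s)^2 ] = int_0^t f(s)^2 ds.
Here f(s) = s^3, so f(s)^2 = s^6. Integrate:
  int_0^t (s^6) ds = t^7/7.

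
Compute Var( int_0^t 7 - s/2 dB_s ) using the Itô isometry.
Var = t*(t^2 - 42*t + 588)/12

The Itô integral of a deterministic integrand f(s) has mean 0 because each increment f(s) * (B_{s+ds} - B_s) has mean 0. By the Itô isometry:
  Var( int_0^t f(s) dB_s ) = E[ (int_0^t f(s) dB_s)^2 ] = int_0^t f(s)^2 ds.
Here f(s) = 7 - s/2, so f(s)^2 = (s - 14)^2/4. Integrate:
  int_0^t ((s - 14)^2/4) ds = t*(t^2 - 42*t + 588)/12.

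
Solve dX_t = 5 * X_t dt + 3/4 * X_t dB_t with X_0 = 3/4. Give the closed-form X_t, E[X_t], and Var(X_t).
X_t = 3/4 * exp((151/32) t + (3/4) B_t); E[X_t] = 3*exp(5*t)/4; Var(X_t) = 9*(exp(9*t/16) - 1)*exp(10*t)/16

For GBM dX = mu X dt + sigma X dB with X_0 = x_0, apply Itô to Y = log X: dY = (mu - sigma^2/2) dt + sigma dB, so Y_t = log(x_0) + (mu - sigma^2/2) t + sigma B_t and hence X_t = x_0 * exp((mu - sigma^2/2) t + sigma B_t).
With mu = 5, sigma = 3/4, x_0 = 3/4, this gives:
  X_t = 3/4 * exp((151/32) * t + (3/4) * B_t).
Since sigma*B_t ~ Normal(0, sigma^2 t), E[exp(sigma*B_t)] = exp(sigma^2 t / 2); so E[X_t] = x_0 * exp((mu - sigma^2/2) t) * exp(sigma^2 t / 2) = x_0 * exp(mu t) = 3*exp(5*t)/4.
Var(X_t) = E[X_t^2] - (E[X_t])^2 = x_0^2 * exp(2 mu t) * (exp(sigma^2 t) - 1) = 9*(exp(9*t/16) - 1)*exp(10*t)/16.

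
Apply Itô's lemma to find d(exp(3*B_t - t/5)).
d(exp(3*B_t - t/5)) = (43*exp(3*B_t - t/5)/10) dt + (3*exp(3*B_t - t/5)) dB_t

Itô's formula for f(t, x): d f(t, B_t) = (f_t + (1/2) f_xx) dt + f_x dB_t. Compute partials of f(t, x) = exp(-t/5 + 3*x):
  f_t(t,x)  = -exp(-t/5 + 3*x)/5
  f_x(t,x)  = 3*exp(-t/5 + 3*x)
  f_xx(t,x) = 9*exp(-t/5 + 3*x)
Assemble drift = f_t + (1/2) f_xx = 43*exp(-t/5 + 3*x)/10 and diffusion = f_x = 3*exp(-t/5 + 3*x). Substituting x = B_t:
  d(exp(3*B_t - t/5)) = (43*exp(3*B_t - t/5)/10) dt + (3*exp(3*B_t - t/5)) dB_t.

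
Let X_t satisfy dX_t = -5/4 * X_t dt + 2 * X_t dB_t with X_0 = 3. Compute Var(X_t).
Var(X_t) = (9*exp(4*t) - 9)*exp(-5*t/2)

For GBM dX = mu X dt + sigma X dB with X_0 = x_0, apply Itô to Y = log X: dY = (mu - sigma^2/2) dt + sigma dB, so Y_t = log(x_0) + (mu - sigma^2/2) t + sigma B_t and hence X_t = x_0 * exp((mu - sigma^2/2) t + sigma B_t).
With mu = -5/4, sigma = 2, x_0 = 3, this gives:
  X_t = 3 * exp((-13/4) * t + (2) * B_t).
Since sigma*B_t ~ Normal(0, sigma^2 t), E[exp(sigma*B_t)] = exp(sigma^2 t / 2); so E[X_t] = x_0 * exp((mu - sigma^2/2) t) * exp(sigma^2 t / 2) = x_0 * exp(mu t) = 3*exp(-5*t/4).
Var(X_t) = E[X_t^2] - (E[X_t])^2 = x_0^2 * exp(2 mu t) * (exp(sigma^2 t) - 1) = (9*exp(4*t) - 9)*exp(-5*t/2).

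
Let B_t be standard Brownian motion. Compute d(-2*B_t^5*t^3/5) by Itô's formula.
d(-2*B_t^5*t^3/5) = (B_t^3*t^2*(-6*B_t^2/5 - 4*t)) dt + (-2*B_t^4*t^3) dB_t

Itô's formula for f(t, x): d f(t, B_t) = (f_t + (1/2) f_xx) dt + f_x dB_t. Compute partials of f(t, x) = -2*t^3*x^5/5:
  f_t(t,x)  = -6*t^2*x^5/5
  f_x(t,x)  = -2*t^3*x^4
  f_xx(t,x) = -8*t^3*x^3
Assemble drift = f_t + (1/2) f_xx = t^2*x^3*(-4*t - 6*x^2/5) and diffusion = f_x = -2*t^3*x^4. Substituting x = B_t:
  d(-2*B_t^5*t^3/5) = (B_t^3*t^2*(-6*B_t^2/5 - 4*t)) dt + (-2*B_t^4*t^3) dB_t.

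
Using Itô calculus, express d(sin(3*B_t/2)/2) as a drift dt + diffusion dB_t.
d(sin(3*B_t/2)/2) = (-9*sin(3*B_t/2)/16) dt + (3*cos(3*B_t/2)/4) dB_t

Itô's formula for f(B_t) gives d f(B_t) = f'(B_t) dB_t + (1/2) f''(B_t) dt. Compute derivatives of f(x) = sin(3*x/2)/2:
  f'(x)  = 3*cos(3*x/2)/4
  f''(x) = -9*sin(3*x/2)/8
Substitute x = B_t and multiply the f'' term by 1/2:
  drift     = (1/2) * (-9*sin(3*x/2)/8) evaluated at B_t = -9*sin(3*B_t/2)/16
  diffusion = (3*cos(3*x/2)/4) evaluated at B_t = 3*cos(3*B_t/2)/4
Therefore d(sin(3*B_t/2)/2) = (-9*sin(3*B_t/2)/16) dt + (3*cos(3*B_t/2)/4) dB_t.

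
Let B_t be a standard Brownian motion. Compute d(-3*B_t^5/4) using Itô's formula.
d(-3*B_t^5/4) = (-15*B_t^3/2) dt + (-15*B_t^4/4) dB_t

Itô's formula for f(B_t) gives d f(B_t) = f'(B_t) dB_t + (1/2) f''(B_t) dt. Compute derivatives of f(x) = -3*x^5/4:
  f'(x)  = -15*x^4/4
  f''(x) = -15*x^3
Substitute x = B_t and multiply the f'' term by 1/2:
  drift     = (1/2) * (-15*x^3) evaluated at B_t = -15*B_t^3/2
  diffusion = (-15*x^4/4) evaluated at B_t = -15*B_t^4/4
Therefore d(-3*B_t^5/4) = (-15*B_t^3/2) dt + (-15*B_t^4/4) dB_t.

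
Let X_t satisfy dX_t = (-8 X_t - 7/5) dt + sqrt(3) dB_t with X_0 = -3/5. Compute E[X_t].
E[X_t] = -7/40 - 17*exp(-8*t)/40

Taking expectations and using E[dB_t] = 0, the mean m(t) = E[X_t] satisfies the ODE m'(t) = a m(t) + b with m(0) = x_0. With a = -8, b = -7/5, x_0 = -3/5, the solution is
  m(t) = x_0 * exp(a t) + (b/a) * (exp(a t) - 1)
       = (-3/5) * exp((-8) t) + ((-7/5)/(-8)) * (exp((-8) t) - 1)
       = -7/40 - 17*exp(-8*t)/40.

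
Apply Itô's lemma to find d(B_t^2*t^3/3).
d(B_t^2*t^3/3) = (t^2*(B_t^2 + t/3)) dt + (2*B_t*t^3/3) dB_t

Itô's formula for f(t, x): d f(t, B_t) = (f_t + (1/2) f_xx) dt + f_x dB_t. Compute partials of f(t, x) = t^3*x^2/3:
  f_t(t,x)  = t^2*x^2
  f_x(t,x)  = 2*t^3*x/3
  f_xx(t,x) = 2*t^3/3
Assemble drift = f_t + (1/2) f_xx = t^2*(t/3 + x^2) and diffusion = f_x = 2*t^3*x/3. Substituting x = B_t:
  d(B_t^2*t^3/3) = (t^2*(B_t^2 + t/3)) dt + (2*B_t*t^3/3) dB_t.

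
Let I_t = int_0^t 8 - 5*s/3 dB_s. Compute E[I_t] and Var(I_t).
E[I_t] = 0; Var(I_t) = t*(25*t^2 - 360*t + 1728)/27

The Itô integral of a deterministic integrand f(s) has mean 0 because each increment f(s) * (B_{s+ds} - B_s) has mean 0. By the Itô isometry:
  Var( int_0^t f(s) dB_s ) = E[ (int_0^t f(s) dB_s)^2 ] = int_0^t f(s)^2 ds.
Here f(s) = 8 - 5*s/3, so f(s)^2 = (5*s - 24)^2/9. Integrate:
  int_0^t ((5*s - 24)^2/9) ds = t*(25*t^2 - 360*t + 1728)/27.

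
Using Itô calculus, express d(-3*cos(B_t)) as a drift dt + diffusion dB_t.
d(-3*cos(B_t)) = (3*cos(B_t)/2) dt + (3*sin(B_t)) dB_t

Itô's formula for f(B_t) gives d f(B_t) = f'(B_t) dB_t + (1/2) f''(B_t) dt. Compute derivatives of f(x) = -3*cos(x):
  f'(x)  = 3*sin(x)
  f''(x) = 3*cos(x)
Substitute x = B_t and multiply the f'' term by 1/2:
  drift     = (1/2) * (3*cos(x)) evaluated at B_t = 3*cos(B_t)/2
  diffusion = (3*sin(x)) evaluated at B_t = 3*sin(B_t)
Therefore d(-3*cos(B_t)) = (3*cos(B_t)/2) dt + (3*sin(B_t)) dB_t.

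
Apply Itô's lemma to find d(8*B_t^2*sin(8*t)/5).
d(8*B_t^2*sin(8*t)/5) = (64*B_t^2*cos(8*t)/5 + 8*sin(8*t)/5) dt + (16*B_t*sin(8*t)/5) dB_t

Itô's formula for f(t, x): d f(t, B_t) = (f_t + (1/2) f_xx) dt + f_x dB_t. Compute partials of f(t, x) = 8*x^2*sin(8*t)/5:
  f_t(t,x)  = 64*x^2*cos(8*t)/5
  f_x(t,x)  = 16*x*sin(8*t)/5
  f_xx(t,x) = 16*sin(8*t)/5
Assemble drift = f_t + (1/2) f_xx = 64*x^2*cos(8*t)/5 + 8*sin(8*t)/5 and diffusion = f_x = 16*x*sin(8*t)/5. Substituting x = B_t:
  d(8*B_t^2*sin(8*t)/5) = (64*B_t^2*cos(8*t)/5 + 8*sin(8*t)/5) dt + (16*B_t*sin(8*t)/5) dB_t.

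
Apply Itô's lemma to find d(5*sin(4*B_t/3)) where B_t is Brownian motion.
d(5*sin(4*B_t/3)) = (-40*sin(4*B_t/3)/9) dt + (20*cos(4*B_t/3)/3) dB_t

Itô's formula for f(B_t) gives d f(B_t) = f'(B_t) dB_t + (1/2) f''(B_t) dt. Compute derivatives of f(x) = 5*sin(4*x/3):
  f'(x)  = 20*cos(4*x/3)/3
  f''(x) = -80*sin(4*x/3)/9
Substitute x = B_t and multiply the f'' term by 1/2:
  drift     = (1/2) * (-80*sin(4*x/3)/9) evaluated at B_t = -40*sin(4*B_t/3)/9
  diffusion = (20*cos(4*x/3)/3) evaluated at B_t = 20*cos(4*B_t/3)/3
Therefore d(5*sin(4*B_t/3)) = (-40*sin(4*B_t/3)/9) dt + (20*cos(4*B_t/3)/3) dB_t.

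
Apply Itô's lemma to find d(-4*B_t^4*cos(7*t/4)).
d(-4*B_t^4*cos(7*t/4)) = (B_t^2*(7*B_t^2*sin(7*t/4) - 24*cos(7*t/4))) dt + (-16*B_t^3*cos(7*t/4)) dB_t

Itô's formula for f(t, x): d f(t, B_t) = (f_t + (1/2) f_xx) dt + f_x dB_t. Compute partials of f(t, x) = -4*x^4*cos(7*t/4):
  f_t(t,x)  = 7*x^4*sin(7*t/4)
  f_x(t,x)  = -16*x^3*cos(7*t/4)
  f_xx(t,x) = -48*x^2*cos(7*t/4)
Assemble drift = f_t + (1/2) f_xx = x^2*(7*x^2*sin(7*t/4) - 24*cos(7*t/4)) and diffusion = f_x = -16*x^3*cos(7*t/4). Substituting x = B_t:
  d(-4*B_t^4*cos(7*t/4)) = (B_t^2*(7*B_t^2*sin(7*t/4) - 24*cos(7*t/4))) dt + (-16*B_t^3*cos(7*t/4)) dB_t.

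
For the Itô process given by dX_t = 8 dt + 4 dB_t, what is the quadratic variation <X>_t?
<X>_t = 16*t

For an Itô process dX_t = a(t) dt + b(t) dB_t, the quadratic variation is <X>_t = int_0^t b(s)^2 ds (the drift term does not contribute). Here b(s) = 4, so
  b(s)^2 = 16.
Integrating from 0 to t:
  <X>_t = int_0^t (16) ds = 16*t.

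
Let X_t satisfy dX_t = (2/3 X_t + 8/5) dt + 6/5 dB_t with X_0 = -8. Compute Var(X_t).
Var(X_t) = 27*exp(4*t/3)/25 - 27/25

The variance V(t) = Var(X_t) satisfies V'(t) = 2 a V(t) + c^2 with V(0) = 0 (drift coefficient is linear in X, diffusion is constant). With a = 2/3, c = 6/5, the solution is
  V(t) = (c^2 / (2 a)) * (exp(2 a t) - 1)
       = ((6/5)^2 / (2*(2/3))) * (exp((4/3) t) - 1)
       = 27*exp(4*t/3)/25 - 27/25.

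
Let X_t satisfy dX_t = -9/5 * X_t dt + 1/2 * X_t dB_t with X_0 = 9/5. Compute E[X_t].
E[X_t] = 9*exp(-9*t/5)/5

For GBM dX = mu X dt + sigma X dB with X_0 = x_0, apply Itô to Y = log X: dY = (mu - sigma^2/2) dt + sigma dB, so Y_t = log(x_0) + (mu - sigma^2/2) t + sigma B_t and hence X_t = x_0 * exp((mu - sigma^2/2) t + sigma B_t).
With mu = -9/5, sigma = 1/2, x_0 = 9/5, this gives:
  X_t = 9/5 * exp((-77/40) * t + (1/2) * B_t).
Since sigma*B_t ~ Normal(0, sigma^2 t), E[exp(sigma*B_t)] = exp(sigma^2 t / 2); so E[X_t] = x_0 * exp((mu - sigma^2/2) t) * exp(sigma^2 t / 2) = x_0 * exp(mu t) = 9*exp(-9*t/5)/5.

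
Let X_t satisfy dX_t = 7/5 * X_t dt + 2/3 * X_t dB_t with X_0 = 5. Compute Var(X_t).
Var(X_t) = 25*(exp(4*t/9) - 1)*exp(14*t/5)

For GBM dX = mu X dt + sigma X dB with X_0 = x_0, apply Itô to Y = log X: dY = (mu - sigma^2/2) dt + sigma dB, so Y_t = log(x_0) + (mu - sigma^2/2) t + sigma B_t and hence X_t = x_0 * exp((mu - sigma^2/2) t + sigma B_t).
With mu = 7/5, sigma = 2/3, x_0 = 5, this gives:
  X_t = 5 * exp((53/45) * t + (2/3) * B_t).
Since sigma*B_t ~ Normal(0, sigma^2 t), E[exp(sigma*B_t)] = exp(sigma^2 t / 2); so E[X_t] = x_0 * exp((mu - sigma^2/2) t) * exp(sigma^2 t / 2) = x_0 * exp(mu t) = 5*exp(7*t/5).
Var(X_t) = E[X_t^2] - (E[X_t])^2 = x_0^2 * exp(2 mu t) * (exp(sigma^2 t) - 1) = 25*(exp(4*t/9) - 1)*exp(14*t/5).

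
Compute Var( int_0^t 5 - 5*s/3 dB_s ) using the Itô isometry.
Var = 25*t*(t^2 - 9*t + 27)/27

The Itô integral of a deterministic integrand f(s) has mean 0 because each increment f(s) * (B_{s+ds} - B_s) has mean 0. By the Itô isometry:
  Var( int_0^t f(s) dB_s ) = E[ (int_0^t f(s) dB_s)^2 ] = int_0^t f(s)^2 ds.
Here f(s) = 5 - 5*s/3, so f(s)^2 = 25*(s - 3)^2/9. Integrate:
  int_0^t (25*(s - 3)^2/9) ds = 25*t*(t^2 - 9*t + 27)/27.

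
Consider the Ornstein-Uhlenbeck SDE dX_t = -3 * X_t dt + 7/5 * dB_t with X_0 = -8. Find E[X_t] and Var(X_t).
E[X_t] = -8*exp(-3*t); Var(X_t) = 49/150 - 49*exp(-6*t)/150

The OU SDE dX = -theta X dt + sigma dB admits the integrating factor exp(theta t): d(exp(theta t) X_t) = sigma exp(theta t) dB_t. Integrating from 0 to t:
  X_t = x_0 * exp(-theta t) + sigma * int_0^t exp(-theta (t-s)) dB_s.
The Itô integral has mean 0 and (by the Itô isometry) variance sigma^2 * int_0^t exp(-2 theta (t - s)) ds = sigma^2 * (1 - exp(-2 theta t)) / (2 theta).
With theta = 3, sigma = 7/5, x_0 = -8:
  E[X_t] = -8 * exp(-3 t) = -8*exp(-3*t)
  Var(X_t) = (7/5)^2 * (1 - exp(-2*3 t)) / (2 * 3) = 49/150 - 49*exp(-6*t)/150.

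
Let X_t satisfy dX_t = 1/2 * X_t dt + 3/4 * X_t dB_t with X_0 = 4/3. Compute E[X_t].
E[X_t] = 4*exp(t/2)/3

For GBM dX = mu X dt + sigma X dB with X_0 = x_0, apply Itô to Y = log X: dY = (mu - sigma^2/2) dt + sigma dB, so Y_t = log(x_0) + (mu - sigma^2/2) t + sigma B_t and hence X_t = x_0 * exp((mu - sigma^2/2) t + sigma B_t).
With mu = 1/2, sigma = 3/4, x_0 = 4/3, this gives:
  X_t = 4/3 * exp((7/32) * t + (3/4) * B_t).
Since sigma*B_t ~ Normal(0, sigma^2 t), E[exp(sigma*B_t)] = exp(sigma^2 t / 2); so E[X_t] = x_0 * exp((mu - sigma^2/2) t) * exp(sigma^2 t / 2) = x_0 * exp(mu t) = 4*exp(t/2)/3.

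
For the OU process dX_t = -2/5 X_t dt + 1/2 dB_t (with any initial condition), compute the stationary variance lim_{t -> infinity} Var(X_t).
lim Var(X_t) = 5/16

The OU SDE dX = -theta X dt + sigma dB admits the integrating factor exp(theta t): d(exp(theta t) X_t) = sigma exp(theta t) dB_t. Integrating from 0 to t gives X_t = x_0 * exp(-theta t) + sigma * int_0^t exp(-theta (t-s)) dB_s for any initial x_0. The Itô integral has variance (by the Itô isometry) sigma^2 * int_0^t exp(-2 theta (t - s)) ds = sigma^2 * (1 - exp(-2 theta t)) / (2 theta), independent of x_0.
With theta = 2/5, sigma = 1/2:
  Var(X_t) = (1/2)^2 * (1 - exp(-2*2/5 t)) / (2 * 2/5) = 5/16 - 5*exp(-4*t/5)/16.
As t -> infinity, exp(-2*2/5 t) -> 0, so the stationary variance is sigma^2 / (2 theta) = 5/16.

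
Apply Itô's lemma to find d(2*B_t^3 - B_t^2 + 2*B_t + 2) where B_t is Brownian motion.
d(2*B_t^3 - B_t^2 + 2*B_t + 2) = (6*B_t - 1) dt + (6*B_t^2 - 2*B_t + 2) dB_t

Itô's formula for f(B_t) gives d f(B_t) = f'(B_t) dB_t + (1/2) f''(B_t) dt. Compute derivatives of f(x) = 2*x^3 - x^2 + 2*x + 2:
  f'(x)  = 6*x^2 - 2*x + 2
  f''(x) = 12*x - 2
Substitute x = B_t and multiply the f'' term by 1/2:
  drift     = (1/2) * (12*x - 2) evaluated at B_t = 6*B_t - 1
  diffusion = (6*x^2 - 2*x + 2) evaluated at B_t = 6*B_t^2 - 2*B_t + 2
Therefore d(2*B_t^3 - B_t^2 + 2*B_t + 2) = (6*B_t - 1) dt + (6*B_t^2 - 2*B_t + 2) dB_t.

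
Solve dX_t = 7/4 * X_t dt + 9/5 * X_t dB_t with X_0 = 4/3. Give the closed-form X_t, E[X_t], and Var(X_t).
X_t = 4/3 * exp((13/100) t + (9/5) B_t); E[X_t] = 4*exp(7*t/4)/3; Var(X_t) = 16*(exp(81*t/25) - 1)*exp(7*t/2)/9

For GBM dX = mu X dt + sigma X dB with X_0 = x_0, apply Itô to Y = log X: dY = (mu - sigma^2/2) dt + sigma dB, so Y_t = log(x_0) + (mu - sigma^2/2) t + sigma B_t and hence X_t = x_0 * exp((mu - sigma^2/2) t + sigma B_t).
With mu = 7/4, sigma = 9/5, x_0 = 4/3, this gives:
  X_t = 4/3 * exp((13/100) * t + (9/5) * B_t).
Since sigma*B_t ~ Normal(0, sigma^2 t), E[exp(sigma*B_t)] = exp(sigma^2 t / 2); so E[X_t] = x_0 * exp((mu - sigma^2/2) t) * exp(sigma^2 t / 2) = x_0 * exp(mu t) = 4*exp(7*t/4)/3.
Var(X_t) = E[X_t^2] - (E[X_t])^2 = x_0^2 * exp(2 mu t) * (exp(sigma^2 t) - 1) = 16*(exp(81*t/25) - 1)*exp(7*t/2)/9.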